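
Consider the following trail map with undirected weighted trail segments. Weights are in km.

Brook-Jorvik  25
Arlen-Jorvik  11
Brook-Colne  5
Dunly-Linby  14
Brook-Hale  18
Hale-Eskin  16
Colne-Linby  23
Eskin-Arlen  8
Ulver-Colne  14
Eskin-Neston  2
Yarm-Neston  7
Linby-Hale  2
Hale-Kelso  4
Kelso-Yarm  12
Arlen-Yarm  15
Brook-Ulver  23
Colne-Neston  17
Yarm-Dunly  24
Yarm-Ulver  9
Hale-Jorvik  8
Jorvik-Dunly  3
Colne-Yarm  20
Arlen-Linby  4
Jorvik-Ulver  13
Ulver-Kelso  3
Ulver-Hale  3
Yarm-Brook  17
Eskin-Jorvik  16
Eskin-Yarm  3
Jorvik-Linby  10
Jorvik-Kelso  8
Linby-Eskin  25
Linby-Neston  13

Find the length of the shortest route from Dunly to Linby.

Compare a few routes:
Dunly–Jorvik–Kelso–Hale–Linby: 3+8+4+2 = 17
Dunly–Jorvik–Linby: 3+10 = 13
Dunly–Linby: 14 = 14
The minimum is 13 km via Dunly–Jorvik–Linby.

13 km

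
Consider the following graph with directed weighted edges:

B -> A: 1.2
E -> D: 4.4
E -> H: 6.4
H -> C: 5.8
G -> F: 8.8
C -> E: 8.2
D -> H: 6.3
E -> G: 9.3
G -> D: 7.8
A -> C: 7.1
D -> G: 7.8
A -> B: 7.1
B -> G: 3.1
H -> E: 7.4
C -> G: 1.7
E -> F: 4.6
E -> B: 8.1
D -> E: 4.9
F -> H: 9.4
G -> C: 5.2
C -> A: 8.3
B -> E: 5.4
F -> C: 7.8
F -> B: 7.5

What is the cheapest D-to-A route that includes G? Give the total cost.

Best D to G: D → G costing 7.8
Best G to A: G → C → A costing 13.5
Total via G: 7.8 + 13.5 = 21.3.

21.3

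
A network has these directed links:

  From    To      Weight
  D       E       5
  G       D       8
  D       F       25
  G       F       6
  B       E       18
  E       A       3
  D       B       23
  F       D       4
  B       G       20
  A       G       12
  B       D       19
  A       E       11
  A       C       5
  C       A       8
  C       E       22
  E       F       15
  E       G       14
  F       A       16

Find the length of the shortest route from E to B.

Settle nodes by increasing distance from E:
E: 0
A: 3  (via E)
C: 8  (via A)
G: 14  (via E)
F: 15  (via E)
D: 19  (via F)
B: 42  (via D)
Shortest route: E → F → D → B = 42.

42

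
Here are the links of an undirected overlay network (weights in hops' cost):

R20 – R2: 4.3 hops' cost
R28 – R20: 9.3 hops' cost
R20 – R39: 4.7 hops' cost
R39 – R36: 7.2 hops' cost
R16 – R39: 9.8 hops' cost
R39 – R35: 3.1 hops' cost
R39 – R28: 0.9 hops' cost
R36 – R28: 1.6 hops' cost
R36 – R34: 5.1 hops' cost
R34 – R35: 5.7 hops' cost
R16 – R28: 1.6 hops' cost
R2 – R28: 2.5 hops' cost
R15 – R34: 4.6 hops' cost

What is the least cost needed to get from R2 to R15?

13.8 hops' cost

Enumerating some paths:
R2 - R28 - R39 - R36 - R34 - R15: 2.5+0.9+7.2+5.1+4.6 = 20.3
R2 - R28 - R39 - R35 - R34 - R15: 2.5+0.9+3.1+5.7+4.6 = 16.8
R2 - R28 - R36 - R34 - R15: 2.5+1.6+5.1+4.6 = 13.8
The minimum is 13.8 hops' cost via R2 - R28 - R36 - R34 - R15.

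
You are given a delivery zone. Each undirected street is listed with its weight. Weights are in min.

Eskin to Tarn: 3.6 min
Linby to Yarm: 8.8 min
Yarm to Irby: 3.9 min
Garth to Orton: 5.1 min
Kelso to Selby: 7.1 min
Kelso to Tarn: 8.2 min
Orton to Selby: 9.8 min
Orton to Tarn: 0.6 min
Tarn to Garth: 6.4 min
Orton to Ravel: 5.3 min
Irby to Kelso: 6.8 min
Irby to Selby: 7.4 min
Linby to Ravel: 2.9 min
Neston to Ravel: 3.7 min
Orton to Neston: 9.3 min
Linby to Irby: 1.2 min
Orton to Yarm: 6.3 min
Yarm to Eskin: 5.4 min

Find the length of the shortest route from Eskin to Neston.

Candidate routes:
Eskin–Yarm–Irby–Linby–Ravel–Neston: 5.4+3.9+1.2+2.9+3.7 = 17.1
Eskin–Tarn–Orton–Ravel–Neston: 3.6+0.6+5.3+3.7 = 13.2
Eskin–Tarn–Orton–Neston: 3.6+0.6+9.3 = 13.5
Eskin–Yarm–Orton–Ravel–Neston: 5.4+6.3+5.3+3.7 = 20.7
Cheapest is Eskin–Tarn–Orton–Ravel–Neston at 13.2 min.

13.2 min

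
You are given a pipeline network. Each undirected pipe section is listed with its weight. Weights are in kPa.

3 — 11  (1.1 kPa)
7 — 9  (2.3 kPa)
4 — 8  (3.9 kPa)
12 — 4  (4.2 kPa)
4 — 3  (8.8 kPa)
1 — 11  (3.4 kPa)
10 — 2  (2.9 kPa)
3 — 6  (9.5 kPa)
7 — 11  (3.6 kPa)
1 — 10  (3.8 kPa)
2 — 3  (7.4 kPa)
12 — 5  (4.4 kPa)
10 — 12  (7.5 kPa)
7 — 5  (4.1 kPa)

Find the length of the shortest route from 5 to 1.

11.1 kPa

Enumerating some paths:
5–12–10–1: 4.4+7.5+3.8 = 15.7
5–12–4–3–11–1: 4.4+4.2+8.8+1.1+3.4 = 21.9
5–7–11–1: 4.1+3.6+3.4 = 11.1
The minimum is 11.1 kPa via 5–7–11–1.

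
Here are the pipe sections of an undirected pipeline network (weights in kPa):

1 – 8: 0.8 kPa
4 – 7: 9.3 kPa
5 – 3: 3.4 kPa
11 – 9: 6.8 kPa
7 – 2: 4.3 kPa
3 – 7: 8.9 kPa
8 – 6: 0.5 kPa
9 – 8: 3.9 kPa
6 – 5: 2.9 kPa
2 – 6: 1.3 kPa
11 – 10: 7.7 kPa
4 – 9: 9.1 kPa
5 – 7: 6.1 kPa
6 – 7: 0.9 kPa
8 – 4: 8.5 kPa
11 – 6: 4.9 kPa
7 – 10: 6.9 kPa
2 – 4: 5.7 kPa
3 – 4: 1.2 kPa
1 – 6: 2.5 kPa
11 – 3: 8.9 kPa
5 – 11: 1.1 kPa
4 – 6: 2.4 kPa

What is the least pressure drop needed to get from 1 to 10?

Candidate routes:
1–6–7–10: 2.5+0.9+6.9 = 10.3
1–8–6–5–11–10: 0.8+0.5+2.9+1.1+7.7 = 13
1–8–6–7–10: 0.8+0.5+0.9+6.9 = 9.1
Cheapest is 1–8–6–7–10 at 9.1 kPa.

9.1 kPa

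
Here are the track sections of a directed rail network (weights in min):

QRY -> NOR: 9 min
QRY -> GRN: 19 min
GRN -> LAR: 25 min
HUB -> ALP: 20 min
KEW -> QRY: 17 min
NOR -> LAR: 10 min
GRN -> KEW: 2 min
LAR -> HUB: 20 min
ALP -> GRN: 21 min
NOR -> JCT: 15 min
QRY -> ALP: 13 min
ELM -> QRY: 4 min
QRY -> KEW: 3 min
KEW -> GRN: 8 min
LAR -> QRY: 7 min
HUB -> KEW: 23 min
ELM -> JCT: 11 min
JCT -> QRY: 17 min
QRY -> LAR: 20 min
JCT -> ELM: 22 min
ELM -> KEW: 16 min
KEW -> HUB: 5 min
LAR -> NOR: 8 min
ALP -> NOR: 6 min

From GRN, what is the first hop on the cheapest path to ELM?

Candidate routes:
GRN–KEW–QRY–NOR–JCT–ELM: 2+17+9+15+22 = 65
GRN–LAR–NOR–JCT–ELM: 25+8+15+22 = 70
The minimum is 65 min via GRN–KEW–QRY–NOR–JCT–ELM.
So from GRN the first move is to KEW.

KEW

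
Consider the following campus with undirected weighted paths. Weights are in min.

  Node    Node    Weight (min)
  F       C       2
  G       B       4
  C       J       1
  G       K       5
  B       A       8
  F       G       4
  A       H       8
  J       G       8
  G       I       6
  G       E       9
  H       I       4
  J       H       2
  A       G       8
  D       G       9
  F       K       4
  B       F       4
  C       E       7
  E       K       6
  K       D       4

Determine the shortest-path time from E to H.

Compare a few routes:
E–C–J–H: 7+1+2 = 10
E–K–F–C–J–H: 6+4+2+1+2 = 15
Cheapest is E–C–J–H at 10 min.

10 min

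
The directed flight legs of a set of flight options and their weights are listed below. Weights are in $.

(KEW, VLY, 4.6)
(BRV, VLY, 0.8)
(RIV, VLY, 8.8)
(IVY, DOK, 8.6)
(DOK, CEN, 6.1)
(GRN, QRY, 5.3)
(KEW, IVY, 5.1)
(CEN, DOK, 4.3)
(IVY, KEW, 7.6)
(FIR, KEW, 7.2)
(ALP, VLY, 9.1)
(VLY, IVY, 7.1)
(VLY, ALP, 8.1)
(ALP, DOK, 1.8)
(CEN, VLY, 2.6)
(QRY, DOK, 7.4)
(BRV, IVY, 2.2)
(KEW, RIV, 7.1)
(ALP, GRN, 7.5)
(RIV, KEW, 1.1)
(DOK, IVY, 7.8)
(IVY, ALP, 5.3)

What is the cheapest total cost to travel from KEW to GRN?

$17.9

Settle nodes by increasing distance from KEW:
KEW: 0
VLY: 4.6  (via KEW)
IVY: 5.1  (via KEW)
RIV: 7.1  (via KEW)
ALP: 10.4  (via IVY)
DOK: 12.2  (via ALP)
GRN: 17.9  (via ALP)
Shortest route: KEW → IVY → ALP → GRN = $17.9.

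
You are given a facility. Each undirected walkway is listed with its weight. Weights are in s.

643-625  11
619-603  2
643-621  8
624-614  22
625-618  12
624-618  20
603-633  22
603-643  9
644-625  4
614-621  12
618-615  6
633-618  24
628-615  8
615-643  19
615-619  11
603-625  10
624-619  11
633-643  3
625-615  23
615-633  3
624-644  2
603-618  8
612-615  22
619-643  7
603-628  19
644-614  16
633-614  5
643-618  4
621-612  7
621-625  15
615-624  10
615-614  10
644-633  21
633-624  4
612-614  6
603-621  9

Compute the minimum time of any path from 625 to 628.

21 s

Compare a few routes:
625–644–624–615–628: 4+2+10+8 = 24
625–644–624–633–615–628: 4+2+4+3+8 = 21
625–643–633–615–628: 11+3+3+8 = 25
The minimum is 21 s via 625–644–624–633–615–628.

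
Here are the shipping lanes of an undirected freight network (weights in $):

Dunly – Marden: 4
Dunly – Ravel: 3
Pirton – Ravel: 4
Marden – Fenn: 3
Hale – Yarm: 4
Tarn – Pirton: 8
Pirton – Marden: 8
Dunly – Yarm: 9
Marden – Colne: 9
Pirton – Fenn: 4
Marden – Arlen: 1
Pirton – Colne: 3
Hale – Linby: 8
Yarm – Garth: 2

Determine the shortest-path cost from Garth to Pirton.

$18

Running Dijkstra from Garth:
Garth: 0
Yarm: 2  (via Garth)
Hale: 6  (via Yarm)
Dunly: 11  (via Yarm)
Linby: 14  (via Hale)
Ravel: 14  (via Dunly)
Marden: 15  (via Dunly)
Arlen: 16  (via Marden)
Pirton: 18  (via Ravel)
Shortest route: Garth → Yarm → Dunly → Ravel → Pirton = $18.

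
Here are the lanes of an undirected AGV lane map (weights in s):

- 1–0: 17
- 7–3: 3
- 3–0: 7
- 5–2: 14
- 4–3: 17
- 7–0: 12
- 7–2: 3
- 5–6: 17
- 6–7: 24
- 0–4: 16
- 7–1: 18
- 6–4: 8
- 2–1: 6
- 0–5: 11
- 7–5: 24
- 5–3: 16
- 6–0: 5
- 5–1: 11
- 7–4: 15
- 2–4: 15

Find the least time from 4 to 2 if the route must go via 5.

38 s

Shortest 4→5: 4–6–0–5 = 24
Best 5 to 2: 5–2 costing 14
Total via 5: 24 + 14 = 38 s.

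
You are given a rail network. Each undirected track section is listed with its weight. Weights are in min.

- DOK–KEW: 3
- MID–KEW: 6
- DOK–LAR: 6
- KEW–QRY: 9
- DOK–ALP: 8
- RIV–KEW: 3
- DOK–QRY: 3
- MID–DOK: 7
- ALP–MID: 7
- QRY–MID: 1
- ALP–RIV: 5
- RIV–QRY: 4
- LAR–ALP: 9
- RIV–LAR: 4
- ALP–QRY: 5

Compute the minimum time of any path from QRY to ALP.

5 min

Running Dijkstra from QRY:
QRY: 0
MID: 1  (via QRY)
DOK: 3  (via QRY)
RIV: 4  (via QRY)
ALP: 5  (via QRY)
Shortest route: QRY–ALP = 5 min.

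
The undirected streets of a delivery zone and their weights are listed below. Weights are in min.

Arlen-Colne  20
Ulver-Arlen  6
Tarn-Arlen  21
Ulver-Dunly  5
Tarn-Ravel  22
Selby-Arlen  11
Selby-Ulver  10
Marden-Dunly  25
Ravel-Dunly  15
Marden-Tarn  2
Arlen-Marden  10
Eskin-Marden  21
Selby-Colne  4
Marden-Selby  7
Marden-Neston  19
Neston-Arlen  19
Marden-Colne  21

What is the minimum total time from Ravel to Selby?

30 min

Compare a few routes:
Ravel - Dunly - Ulver - Arlen - Selby: 15+5+6+11 = 37
Ravel - Tarn - Marden - Selby: 22+2+7 = 31
Ravel - Dunly - Ulver - Selby: 15+5+10 = 30
The minimum is 30 min via Ravel - Dunly - Ulver - Selby.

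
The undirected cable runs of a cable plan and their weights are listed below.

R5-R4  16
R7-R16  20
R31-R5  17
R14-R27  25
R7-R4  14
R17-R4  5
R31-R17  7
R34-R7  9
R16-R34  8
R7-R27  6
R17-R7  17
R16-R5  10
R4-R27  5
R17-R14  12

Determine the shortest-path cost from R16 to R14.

Running Dijkstra from R16:
R16: 0
R34: 8  (via R16)
R5: 10  (via R16)
R7: 17  (via R34)
R27: 23  (via R7)
R4: 26  (via R5)
R31: 27  (via R5)
R17: 31  (via R4)
R14: 43  (via R17)
Shortest route: R16–R5–R4–R17–R14 = 43.

43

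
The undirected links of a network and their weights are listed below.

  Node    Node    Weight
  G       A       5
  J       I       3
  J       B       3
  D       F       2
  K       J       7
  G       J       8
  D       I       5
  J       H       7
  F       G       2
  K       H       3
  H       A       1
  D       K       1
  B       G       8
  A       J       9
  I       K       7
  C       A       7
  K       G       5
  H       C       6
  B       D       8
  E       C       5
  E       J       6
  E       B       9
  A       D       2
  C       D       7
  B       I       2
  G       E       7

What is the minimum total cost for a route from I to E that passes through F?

16

Best I to F: I → D → F costing 7
Best F to E: F → G → E costing 9
Total via F: 7 + 9 = 16.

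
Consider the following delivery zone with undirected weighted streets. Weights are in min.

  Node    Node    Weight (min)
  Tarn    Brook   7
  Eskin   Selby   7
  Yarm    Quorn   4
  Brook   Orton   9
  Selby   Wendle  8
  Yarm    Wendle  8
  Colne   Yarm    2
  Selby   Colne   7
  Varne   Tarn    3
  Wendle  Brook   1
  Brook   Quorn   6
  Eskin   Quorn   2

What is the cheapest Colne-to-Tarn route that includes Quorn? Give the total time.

19 min

Shortest Colne→Quorn: Colne → Yarm → Quorn = 6
Best Quorn to Tarn: Quorn → Brook → Tarn costing 13
Total via Quorn: 6 + 13 = 19 min.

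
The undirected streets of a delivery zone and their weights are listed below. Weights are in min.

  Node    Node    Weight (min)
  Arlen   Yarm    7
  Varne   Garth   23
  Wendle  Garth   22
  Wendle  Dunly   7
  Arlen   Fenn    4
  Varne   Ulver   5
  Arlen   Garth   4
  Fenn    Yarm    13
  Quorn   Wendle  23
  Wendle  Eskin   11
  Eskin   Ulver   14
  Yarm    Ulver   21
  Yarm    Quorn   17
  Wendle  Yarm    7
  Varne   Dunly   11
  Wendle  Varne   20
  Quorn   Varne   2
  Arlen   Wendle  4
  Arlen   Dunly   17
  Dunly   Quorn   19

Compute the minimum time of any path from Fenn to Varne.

Candidate routes:
Fenn - Arlen - Wendle - Dunly - Varne: 4+4+7+11 = 26
Fenn - Arlen - Yarm - Quorn - Varne: 4+7+17+2 = 30
Fenn - Arlen - Wendle - Varne: 4+4+20 = 28
Cheapest is Fenn - Arlen - Wendle - Dunly - Varne at 26 min.

26 min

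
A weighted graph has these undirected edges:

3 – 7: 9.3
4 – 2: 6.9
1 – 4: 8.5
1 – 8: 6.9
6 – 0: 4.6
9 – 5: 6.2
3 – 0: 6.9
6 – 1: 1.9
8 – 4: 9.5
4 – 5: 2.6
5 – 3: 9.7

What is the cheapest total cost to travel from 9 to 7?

25.2

Running Dijkstra from 9:
9: 0
5: 6.2  (via 9)
4: 8.8  (via 5)
2: 15.7  (via 4)
3: 15.9  (via 5)
1: 17.3  (via 4)
8: 18.3  (via 4)
6: 19.2  (via 1)
0: 22.8  (via 3)
7: 25.2  (via 3)
Shortest route: 9–5–3–7 = 25.2.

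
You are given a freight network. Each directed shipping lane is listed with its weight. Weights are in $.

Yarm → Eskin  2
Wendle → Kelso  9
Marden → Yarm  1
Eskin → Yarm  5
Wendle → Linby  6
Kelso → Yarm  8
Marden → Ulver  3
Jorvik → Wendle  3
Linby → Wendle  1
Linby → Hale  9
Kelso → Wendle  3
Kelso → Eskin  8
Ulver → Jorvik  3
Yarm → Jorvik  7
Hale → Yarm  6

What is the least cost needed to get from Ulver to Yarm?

$23

Running Dijkstra from Ulver:
Ulver: 0
Jorvik: 3  (via Ulver)
Wendle: 6  (via Jorvik)
Linby: 12  (via Wendle)
Kelso: 15  (via Wendle)
Hale: 21  (via Linby)
Yarm: 23  (via Kelso)
Shortest route: Ulver–Jorvik–Wendle–Kelso–Yarm = $23.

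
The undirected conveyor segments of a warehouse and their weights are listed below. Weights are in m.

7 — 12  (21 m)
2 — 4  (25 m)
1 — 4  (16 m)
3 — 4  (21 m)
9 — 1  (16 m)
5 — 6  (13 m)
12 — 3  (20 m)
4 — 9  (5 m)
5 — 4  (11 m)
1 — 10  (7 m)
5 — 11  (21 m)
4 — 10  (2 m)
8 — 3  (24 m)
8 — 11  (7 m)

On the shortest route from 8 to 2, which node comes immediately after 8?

11

Enumerating some paths:
8–11–5–4–2: 7+21+11+25 = 64
8–3–4–2: 24+21+25 = 70
The minimum is 64 m via 8–11–5–4–2.
So from 8 the first move is to 11.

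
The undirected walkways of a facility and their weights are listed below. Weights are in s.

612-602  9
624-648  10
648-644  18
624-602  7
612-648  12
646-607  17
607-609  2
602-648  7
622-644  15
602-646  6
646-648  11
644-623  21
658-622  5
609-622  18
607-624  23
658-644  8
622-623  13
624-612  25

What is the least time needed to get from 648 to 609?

Running Dijkstra from 648:
648: 0
602: 7  (via 648)
624: 10  (via 648)
646: 11  (via 648)
612: 12  (via 648)
644: 18  (via 648)
658: 26  (via 644)
607: 28  (via 646)
609: 30  (via 607)
Shortest route: 648 → 646 → 607 → 609 = 30 s.

30 s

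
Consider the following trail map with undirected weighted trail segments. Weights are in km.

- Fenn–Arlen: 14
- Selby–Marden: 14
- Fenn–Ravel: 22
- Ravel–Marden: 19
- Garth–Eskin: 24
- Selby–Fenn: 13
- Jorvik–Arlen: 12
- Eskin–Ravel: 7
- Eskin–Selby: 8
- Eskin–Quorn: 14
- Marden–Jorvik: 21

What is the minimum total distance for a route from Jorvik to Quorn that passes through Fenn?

61 km

Best Jorvik to Fenn: Jorvik–Arlen–Fenn costing 26
Best Fenn to Quorn: Fenn–Selby–Eskin–Quorn costing 35
Total via Fenn: 26 + 35 = 61 km.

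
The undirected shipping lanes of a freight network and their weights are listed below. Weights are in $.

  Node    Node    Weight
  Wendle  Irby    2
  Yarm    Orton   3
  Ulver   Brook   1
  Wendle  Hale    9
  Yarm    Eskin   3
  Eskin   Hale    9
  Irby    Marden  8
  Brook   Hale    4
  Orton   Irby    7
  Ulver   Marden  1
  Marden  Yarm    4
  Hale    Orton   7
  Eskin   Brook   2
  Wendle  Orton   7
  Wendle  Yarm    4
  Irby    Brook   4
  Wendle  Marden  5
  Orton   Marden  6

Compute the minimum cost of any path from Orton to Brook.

Enumerating some paths:
Orton - Yarm - Marden - Ulver - Brook: 3+4+1+1 = 9
Orton - Yarm - Eskin - Brook: 3+3+2 = 8
Orton - Irby - Brook: 7+4 = 11
The minimum is $8 via Orton - Yarm - Eskin - Brook.

$8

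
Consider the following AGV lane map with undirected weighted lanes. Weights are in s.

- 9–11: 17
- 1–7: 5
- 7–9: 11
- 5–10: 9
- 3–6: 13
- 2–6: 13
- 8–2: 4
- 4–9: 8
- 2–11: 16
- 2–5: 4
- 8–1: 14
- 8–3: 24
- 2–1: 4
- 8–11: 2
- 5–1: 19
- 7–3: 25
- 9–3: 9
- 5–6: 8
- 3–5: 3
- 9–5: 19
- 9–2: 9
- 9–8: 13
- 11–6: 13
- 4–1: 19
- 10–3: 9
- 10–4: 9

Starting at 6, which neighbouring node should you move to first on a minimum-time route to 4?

5

Candidate routes:
6 - 5 - 3 - 9 - 4: 8+3+9+8 = 28
6 - 5 - 10 - 4: 8+9+9 = 26
The minimum is 26 s via 6 - 5 - 10 - 4.
So from 6 the first move is to 5.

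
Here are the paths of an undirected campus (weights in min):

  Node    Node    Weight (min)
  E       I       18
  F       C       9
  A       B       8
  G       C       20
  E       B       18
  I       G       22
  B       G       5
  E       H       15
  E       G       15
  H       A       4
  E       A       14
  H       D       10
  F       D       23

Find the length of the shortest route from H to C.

37 min

Running Dijkstra from H:
H: 0
A: 4  (via H)
D: 10  (via H)
B: 12  (via A)
E: 15  (via H)
G: 17  (via B)
F: 33  (via D)
I: 33  (via E)
C: 37  (via G)
Shortest route: H–A–B–G–C = 37 min.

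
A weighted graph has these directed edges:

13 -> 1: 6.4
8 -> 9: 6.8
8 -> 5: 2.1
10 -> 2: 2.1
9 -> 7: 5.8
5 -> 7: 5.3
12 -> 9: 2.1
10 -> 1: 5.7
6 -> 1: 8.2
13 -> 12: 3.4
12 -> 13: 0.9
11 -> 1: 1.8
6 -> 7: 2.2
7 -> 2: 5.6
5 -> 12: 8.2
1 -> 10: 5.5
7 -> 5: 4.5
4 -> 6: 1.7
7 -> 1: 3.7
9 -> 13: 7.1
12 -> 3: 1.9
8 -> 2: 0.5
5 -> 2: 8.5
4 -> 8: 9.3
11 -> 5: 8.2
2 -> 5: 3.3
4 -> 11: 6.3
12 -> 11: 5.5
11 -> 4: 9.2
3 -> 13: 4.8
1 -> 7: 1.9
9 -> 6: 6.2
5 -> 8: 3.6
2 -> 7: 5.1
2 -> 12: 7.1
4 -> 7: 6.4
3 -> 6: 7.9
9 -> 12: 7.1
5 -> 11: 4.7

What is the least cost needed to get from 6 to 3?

Candidate routes:
6 → 7 → 5 → 8 → 2 → 12 → 3: 2.2+4.5+3.6+0.5+7.1+1.9 = 19.8
6 → 7 → 5 → 12 → 3: 2.2+4.5+8.2+1.9 = 16.8
The minimum is 16.8 via 6 → 7 → 5 → 12 → 3.

16.8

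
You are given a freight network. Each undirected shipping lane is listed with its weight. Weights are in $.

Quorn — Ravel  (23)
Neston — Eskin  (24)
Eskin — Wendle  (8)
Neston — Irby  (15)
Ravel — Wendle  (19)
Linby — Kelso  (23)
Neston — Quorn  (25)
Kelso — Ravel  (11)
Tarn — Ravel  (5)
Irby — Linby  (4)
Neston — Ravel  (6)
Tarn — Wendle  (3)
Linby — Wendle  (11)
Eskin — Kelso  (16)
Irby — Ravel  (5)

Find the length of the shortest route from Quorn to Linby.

$32

Settle nodes by increasing distance from Quorn:
Quorn: 0
Ravel: 23  (via Quorn)
Neston: 25  (via Quorn)
Irby: 28  (via Ravel)
Tarn: 28  (via Ravel)
Wendle: 31  (via Tarn)
Linby: 32  (via Irby)
Shortest route: Quorn → Ravel → Irby → Linby = $32.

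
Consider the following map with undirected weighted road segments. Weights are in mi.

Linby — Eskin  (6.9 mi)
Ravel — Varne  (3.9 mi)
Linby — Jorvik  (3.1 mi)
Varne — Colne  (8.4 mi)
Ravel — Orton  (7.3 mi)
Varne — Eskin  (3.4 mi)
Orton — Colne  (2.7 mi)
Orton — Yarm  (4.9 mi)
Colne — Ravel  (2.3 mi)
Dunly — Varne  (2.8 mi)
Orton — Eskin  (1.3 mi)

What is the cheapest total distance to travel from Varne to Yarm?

Running Dijkstra from Varne:
Varne: 0
Dunly: 2.8  (via Varne)
Eskin: 3.4  (via Varne)
Ravel: 3.9  (via Varne)
Orton: 4.7  (via Eskin)
Colne: 6.2  (via Ravel)
Yarm: 9.6  (via Orton)
Shortest route: Varne–Eskin–Orton–Yarm = 9.6 mi.

9.6 mi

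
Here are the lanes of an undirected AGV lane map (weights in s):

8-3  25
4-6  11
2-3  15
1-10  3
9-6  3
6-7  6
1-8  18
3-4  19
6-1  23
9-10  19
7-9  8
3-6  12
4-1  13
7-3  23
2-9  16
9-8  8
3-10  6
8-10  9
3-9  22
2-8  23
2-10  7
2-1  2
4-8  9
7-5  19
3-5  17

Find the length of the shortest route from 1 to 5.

26 s

Candidate routes:
1 → 10 → 3 → 5: 3+6+17 = 26
1 → 2 → 10 → 3 → 5: 2+7+6+17 = 32
The minimum is 26 s via 1 → 10 → 3 → 5.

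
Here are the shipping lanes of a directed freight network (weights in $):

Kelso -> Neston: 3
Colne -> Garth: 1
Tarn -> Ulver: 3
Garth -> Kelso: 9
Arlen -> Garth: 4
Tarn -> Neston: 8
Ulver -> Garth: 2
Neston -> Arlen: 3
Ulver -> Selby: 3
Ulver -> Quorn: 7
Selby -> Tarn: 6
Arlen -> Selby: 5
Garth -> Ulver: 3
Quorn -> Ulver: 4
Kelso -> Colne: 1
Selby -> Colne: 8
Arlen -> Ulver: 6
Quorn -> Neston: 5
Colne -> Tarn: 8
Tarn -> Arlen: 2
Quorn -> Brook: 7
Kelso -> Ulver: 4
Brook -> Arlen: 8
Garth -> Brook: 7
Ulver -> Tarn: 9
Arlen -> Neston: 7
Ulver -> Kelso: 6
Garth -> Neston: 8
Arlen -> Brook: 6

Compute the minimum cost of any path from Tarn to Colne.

Shortest distances from Tarn:
Tarn: 0
Arlen: 2  (via Tarn)
Ulver: 3  (via Tarn)
Garth: 5  (via Ulver)
Selby: 6  (via Ulver)
Neston: 8  (via Tarn)
Brook: 8  (via Arlen)
Kelso: 9  (via Ulver)
Colne: 10  (via Kelso)
Shortest route: Tarn–Ulver–Kelso–Colne = $10.

$10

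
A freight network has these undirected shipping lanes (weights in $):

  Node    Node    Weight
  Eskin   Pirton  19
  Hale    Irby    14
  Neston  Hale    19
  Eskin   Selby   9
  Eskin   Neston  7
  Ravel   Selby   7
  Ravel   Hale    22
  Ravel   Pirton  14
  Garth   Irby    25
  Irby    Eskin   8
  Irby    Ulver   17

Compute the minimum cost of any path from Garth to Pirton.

$52

Settle nodes by increasing distance from Garth:
Garth: 0
Irby: 25  (via Garth)
Eskin: 33  (via Irby)
Hale: 39  (via Irby)
Neston: 40  (via Eskin)
Selby: 42  (via Eskin)
Ulver: 42  (via Irby)
Ravel: 49  (via Selby)
Pirton: 52  (via Eskin)
Shortest route: Garth–Irby–Eskin–Pirton = $52.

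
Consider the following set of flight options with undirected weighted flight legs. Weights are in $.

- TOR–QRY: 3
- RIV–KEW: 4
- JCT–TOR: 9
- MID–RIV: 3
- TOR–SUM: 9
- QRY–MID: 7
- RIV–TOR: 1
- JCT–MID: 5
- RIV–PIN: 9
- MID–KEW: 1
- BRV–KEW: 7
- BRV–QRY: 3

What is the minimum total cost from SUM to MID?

Enumerating some paths:
SUM - TOR - RIV - KEW - MID: 9+1+4+1 = 15
SUM - TOR - RIV - MID: 9+1+3 = 13
SUM - TOR - QRY - MID: 9+3+7 = 19
SUM - TOR - JCT - MID: 9+9+5 = 23
Cheapest is SUM - TOR - RIV - MID at $13.

$13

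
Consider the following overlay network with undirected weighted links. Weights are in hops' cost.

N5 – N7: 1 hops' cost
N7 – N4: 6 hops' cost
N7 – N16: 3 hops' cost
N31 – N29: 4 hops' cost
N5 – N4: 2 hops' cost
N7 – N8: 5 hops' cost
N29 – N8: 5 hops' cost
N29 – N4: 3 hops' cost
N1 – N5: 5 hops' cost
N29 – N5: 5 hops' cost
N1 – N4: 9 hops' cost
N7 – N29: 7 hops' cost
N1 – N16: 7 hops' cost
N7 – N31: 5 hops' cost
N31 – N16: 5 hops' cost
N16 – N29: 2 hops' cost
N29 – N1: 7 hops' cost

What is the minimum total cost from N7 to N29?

5 hops' cost

Settle nodes by increasing distance from N7:
N7: 0
N5: 1  (via N7)
N4: 3  (via N5)
N16: 3  (via N7)
N29: 5  (via N16)
Shortest route: N7 → N16 → N29 = 5 hops' cost.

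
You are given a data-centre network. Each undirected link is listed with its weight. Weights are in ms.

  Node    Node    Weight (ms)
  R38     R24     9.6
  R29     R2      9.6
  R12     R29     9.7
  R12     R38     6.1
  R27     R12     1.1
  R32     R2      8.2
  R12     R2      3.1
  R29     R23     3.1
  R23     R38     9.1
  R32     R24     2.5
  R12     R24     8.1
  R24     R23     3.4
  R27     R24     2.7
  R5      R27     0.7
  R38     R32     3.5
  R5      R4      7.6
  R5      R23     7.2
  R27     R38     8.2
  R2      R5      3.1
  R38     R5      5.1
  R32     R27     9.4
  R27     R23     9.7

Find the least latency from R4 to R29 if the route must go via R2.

20.3 ms

Shortest R4→R2: R4–R5–R2 = 10.7
Shortest R2→R29: R2–R29 = 9.6
Total via R2: 10.7 + 9.6 = 20.3 ms.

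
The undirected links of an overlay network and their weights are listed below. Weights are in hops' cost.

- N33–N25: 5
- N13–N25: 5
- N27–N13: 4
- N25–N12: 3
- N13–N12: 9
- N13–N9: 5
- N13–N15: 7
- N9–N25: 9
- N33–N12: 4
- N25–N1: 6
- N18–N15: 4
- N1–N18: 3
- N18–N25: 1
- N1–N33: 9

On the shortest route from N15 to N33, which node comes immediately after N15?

Candidate routes:
N15 → N18 → N25 → N33: 4+1+5 = 10
N15 → N18 → N25 → N12 → N33: 4+1+3+4 = 12
N15 → N18 → N1 → N33: 4+3+9 = 16
Cheapest is N15 → N18 → N25 → N33 at 10 hops' cost.
So from N15 the first move is to N18.

N18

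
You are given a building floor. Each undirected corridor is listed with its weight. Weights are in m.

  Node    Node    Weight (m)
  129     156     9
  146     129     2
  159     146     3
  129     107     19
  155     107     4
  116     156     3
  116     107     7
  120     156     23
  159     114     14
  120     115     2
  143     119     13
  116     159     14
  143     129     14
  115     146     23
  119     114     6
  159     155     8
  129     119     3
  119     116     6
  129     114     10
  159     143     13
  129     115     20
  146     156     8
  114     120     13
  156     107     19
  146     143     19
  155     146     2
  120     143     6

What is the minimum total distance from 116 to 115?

27 m

Settle nodes by increasing distance from 116:
116: 0
156: 3  (via 116)
119: 6  (via 116)
107: 7  (via 116)
129: 9  (via 119)
155: 11  (via 107)
146: 11  (via 156)
114: 12  (via 119)
159: 14  (via 116)
143: 19  (via 119)
120: 25  (via 114)
115: 27  (via 120)
Shortest route: 116–119–114–120–115 = 27 m.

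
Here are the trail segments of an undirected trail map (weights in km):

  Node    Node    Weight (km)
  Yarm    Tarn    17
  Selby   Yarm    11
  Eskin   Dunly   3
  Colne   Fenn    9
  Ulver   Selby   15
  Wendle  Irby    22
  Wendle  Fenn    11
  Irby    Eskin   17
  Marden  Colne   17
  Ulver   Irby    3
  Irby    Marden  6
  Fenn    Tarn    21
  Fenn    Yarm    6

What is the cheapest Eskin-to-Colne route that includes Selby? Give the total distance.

61 km

Best Eskin to Selby: Eskin → Irby → Ulver → Selby costing 35
Shortest Selby→Colne: Selby → Yarm → Fenn → Colne = 26
Total via Selby: 35 + 26 = 61 km.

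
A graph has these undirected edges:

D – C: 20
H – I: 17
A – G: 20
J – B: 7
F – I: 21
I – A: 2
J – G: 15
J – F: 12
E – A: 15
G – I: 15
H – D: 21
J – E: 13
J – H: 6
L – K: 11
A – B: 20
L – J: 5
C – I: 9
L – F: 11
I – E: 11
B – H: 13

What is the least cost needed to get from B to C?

31

Running Dijkstra from B:
B: 0
J: 7  (via B)
L: 12  (via J)
H: 13  (via B)
F: 19  (via J)
A: 20  (via B)
E: 20  (via J)
G: 22  (via J)
I: 22  (via A)
K: 23  (via L)
C: 31  (via I)
Shortest route: B → A → I → C = 31.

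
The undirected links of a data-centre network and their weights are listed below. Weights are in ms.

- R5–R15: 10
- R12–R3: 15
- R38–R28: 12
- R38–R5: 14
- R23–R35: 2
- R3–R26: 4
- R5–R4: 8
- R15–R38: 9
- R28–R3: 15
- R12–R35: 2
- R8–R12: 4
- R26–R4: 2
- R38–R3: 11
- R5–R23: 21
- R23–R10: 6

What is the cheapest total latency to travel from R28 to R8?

Enumerating some paths:
R28–R3–R12–R8: 15+15+4 = 34
R28–R38–R5–R23–R35–R12–R8: 12+14+21+2+2+4 = 55
R28–R38–R3–R12–R8: 12+11+15+4 = 42
R28–R3–R26–R4–R5–R23–R35–R12–R8: 15+4+2+8+21+2+2+4 = 58
The minimum is 34 ms via R28–R3–R12–R8.

34 ms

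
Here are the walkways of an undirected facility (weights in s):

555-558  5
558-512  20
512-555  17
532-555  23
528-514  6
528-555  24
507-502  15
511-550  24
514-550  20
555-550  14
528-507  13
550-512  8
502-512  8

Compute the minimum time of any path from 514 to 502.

Candidate routes:
514–528–507–502: 6+13+15 = 34
514–550–512–502: 20+8+8 = 36
The minimum is 34 s via 514–528–507–502.

34 s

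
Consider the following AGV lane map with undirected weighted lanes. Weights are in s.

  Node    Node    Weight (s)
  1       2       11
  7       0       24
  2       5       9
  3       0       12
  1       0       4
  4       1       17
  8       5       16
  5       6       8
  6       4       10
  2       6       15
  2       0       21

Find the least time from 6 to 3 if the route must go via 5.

44 s

Shortest 6→5: 6 → 5 = 8
Best 5 to 3: 5 → 2 → 1 → 0 → 3 costing 36
Total via 5: 8 + 36 = 44 s.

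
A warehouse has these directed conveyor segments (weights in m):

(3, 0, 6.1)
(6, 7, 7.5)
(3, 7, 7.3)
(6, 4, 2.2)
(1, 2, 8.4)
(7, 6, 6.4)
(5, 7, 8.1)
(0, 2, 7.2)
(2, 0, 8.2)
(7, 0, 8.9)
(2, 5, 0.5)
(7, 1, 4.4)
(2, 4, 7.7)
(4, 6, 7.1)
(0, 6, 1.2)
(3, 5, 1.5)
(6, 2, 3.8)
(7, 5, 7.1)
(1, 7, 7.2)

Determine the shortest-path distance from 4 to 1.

Running Dijkstra from 4:
4: 0
6: 7.1  (via 4)
2: 10.9  (via 6)
5: 11.4  (via 2)
7: 14.6  (via 6)
1: 19  (via 7)
Shortest route: 4–6–7–1 = 19 m.

19 m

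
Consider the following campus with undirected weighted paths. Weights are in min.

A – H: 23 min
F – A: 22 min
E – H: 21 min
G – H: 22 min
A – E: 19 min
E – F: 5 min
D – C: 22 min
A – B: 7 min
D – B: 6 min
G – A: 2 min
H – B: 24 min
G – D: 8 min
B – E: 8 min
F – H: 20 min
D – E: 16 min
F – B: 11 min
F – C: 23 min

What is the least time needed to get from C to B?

Shortest distances from C:
C: 0
D: 22  (via C)
F: 23  (via C)
B: 28  (via D)
Shortest route: C → D → B = 28 min.

28 min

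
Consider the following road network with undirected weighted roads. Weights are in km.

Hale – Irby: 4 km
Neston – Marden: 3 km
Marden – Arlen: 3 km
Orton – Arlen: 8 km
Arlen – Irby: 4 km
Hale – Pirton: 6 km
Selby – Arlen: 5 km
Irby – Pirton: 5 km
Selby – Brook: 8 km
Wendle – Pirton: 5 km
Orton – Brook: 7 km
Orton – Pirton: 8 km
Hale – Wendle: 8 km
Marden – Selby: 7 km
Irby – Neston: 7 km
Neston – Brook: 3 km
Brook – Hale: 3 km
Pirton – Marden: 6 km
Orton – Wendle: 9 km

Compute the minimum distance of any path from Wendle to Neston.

14 km

Candidate routes:
Wendle - Pirton - Hale - Brook - Neston: 5+6+3+3 = 17
Wendle - Pirton - Marden - Neston: 5+6+3 = 14
Wendle - Pirton - Irby - Neston: 5+5+7 = 17
Cheapest is Wendle - Pirton - Marden - Neston at 14 km.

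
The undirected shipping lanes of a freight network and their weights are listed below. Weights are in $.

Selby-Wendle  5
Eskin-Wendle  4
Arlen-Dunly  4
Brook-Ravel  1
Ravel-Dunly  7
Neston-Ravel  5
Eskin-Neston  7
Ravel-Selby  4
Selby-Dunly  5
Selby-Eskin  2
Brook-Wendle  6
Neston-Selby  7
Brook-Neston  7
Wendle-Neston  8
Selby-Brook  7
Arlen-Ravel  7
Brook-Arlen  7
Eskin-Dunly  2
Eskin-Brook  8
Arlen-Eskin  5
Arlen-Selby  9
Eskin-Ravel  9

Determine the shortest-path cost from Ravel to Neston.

Settle nodes by increasing distance from Ravel:
Ravel: 0
Brook: 1  (via Ravel)
Selby: 4  (via Ravel)
Neston: 5  (via Ravel)
Shortest route: Ravel → Neston = $5.

$5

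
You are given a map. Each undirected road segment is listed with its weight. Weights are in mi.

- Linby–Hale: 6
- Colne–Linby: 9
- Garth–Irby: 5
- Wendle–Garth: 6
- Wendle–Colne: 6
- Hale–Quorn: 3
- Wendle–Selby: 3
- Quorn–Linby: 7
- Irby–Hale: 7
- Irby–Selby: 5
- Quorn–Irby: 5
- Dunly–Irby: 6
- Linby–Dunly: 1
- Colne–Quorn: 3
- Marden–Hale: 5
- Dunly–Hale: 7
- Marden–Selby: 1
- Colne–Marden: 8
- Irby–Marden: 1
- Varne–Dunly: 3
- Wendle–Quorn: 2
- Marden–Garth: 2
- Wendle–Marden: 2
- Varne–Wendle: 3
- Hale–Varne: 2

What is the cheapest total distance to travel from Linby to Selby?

Shortest distances from Linby:
Linby: 0
Dunly: 1  (via Linby)
Varne: 4  (via Dunly)
Hale: 6  (via Linby)
Wendle: 7  (via Varne)
Irby: 7  (via Dunly)
Quorn: 7  (via Linby)
Marden: 8  (via Irby)
Selby: 9  (via Marden)
Shortest route: Linby → Dunly → Irby → Marden → Selby = 9 mi.

9 mi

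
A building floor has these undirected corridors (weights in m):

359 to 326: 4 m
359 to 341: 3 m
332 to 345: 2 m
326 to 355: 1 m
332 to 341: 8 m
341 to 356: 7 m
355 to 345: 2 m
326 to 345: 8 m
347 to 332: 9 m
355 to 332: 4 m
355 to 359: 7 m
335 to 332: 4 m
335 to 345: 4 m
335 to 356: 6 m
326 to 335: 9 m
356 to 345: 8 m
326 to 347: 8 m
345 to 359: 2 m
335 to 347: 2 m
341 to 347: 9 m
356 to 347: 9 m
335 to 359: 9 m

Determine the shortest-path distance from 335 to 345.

Settle nodes by increasing distance from 335:
335: 0
347: 2  (via 335)
345: 4  (via 335)
Shortest route: 335–345 = 4 m.

4 m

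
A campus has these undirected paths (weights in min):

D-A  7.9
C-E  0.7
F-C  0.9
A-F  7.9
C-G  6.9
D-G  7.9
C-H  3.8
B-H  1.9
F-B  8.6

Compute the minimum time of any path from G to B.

Compare a few routes:
G–C–F–B: 6.9+0.9+8.6 = 16.4
G–C–H–B: 6.9+3.8+1.9 = 12.6
The minimum is 12.6 min via G–C–H–B.

12.6 min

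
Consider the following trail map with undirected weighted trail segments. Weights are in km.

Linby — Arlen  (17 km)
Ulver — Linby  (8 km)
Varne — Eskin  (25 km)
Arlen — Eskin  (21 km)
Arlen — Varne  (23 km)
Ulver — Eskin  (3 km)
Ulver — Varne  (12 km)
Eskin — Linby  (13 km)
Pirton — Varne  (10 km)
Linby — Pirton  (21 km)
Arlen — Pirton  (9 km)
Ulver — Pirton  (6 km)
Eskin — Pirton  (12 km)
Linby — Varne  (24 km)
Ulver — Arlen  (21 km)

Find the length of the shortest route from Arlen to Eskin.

Shortest distances from Arlen:
Arlen: 0
Pirton: 9  (via Arlen)
Ulver: 15  (via Pirton)
Linby: 17  (via Arlen)
Eskin: 18  (via Ulver)
Shortest route: Arlen → Pirton → Ulver → Eskin = 18 km.

18 km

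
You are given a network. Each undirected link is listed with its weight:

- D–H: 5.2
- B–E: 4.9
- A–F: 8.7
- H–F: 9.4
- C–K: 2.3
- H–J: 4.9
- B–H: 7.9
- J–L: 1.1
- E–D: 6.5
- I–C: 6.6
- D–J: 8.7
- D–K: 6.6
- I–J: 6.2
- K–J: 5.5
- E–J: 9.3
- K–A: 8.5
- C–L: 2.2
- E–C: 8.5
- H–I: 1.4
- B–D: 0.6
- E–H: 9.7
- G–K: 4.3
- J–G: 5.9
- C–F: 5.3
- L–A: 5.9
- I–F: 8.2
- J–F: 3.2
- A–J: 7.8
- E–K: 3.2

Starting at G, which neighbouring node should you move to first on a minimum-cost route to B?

Candidate routes:
G → K → E → D → B: 4.3+3.2+6.5+0.6 = 14.6
G → K → D → B: 4.3+6.6+0.6 = 11.5
G → J → D → B: 5.9+8.7+0.6 = 15.2
G → K → E → B: 4.3+3.2+4.9 = 12.4
Cheapest is G → K → D → B at 11.5.
So from G the first move is to K.

K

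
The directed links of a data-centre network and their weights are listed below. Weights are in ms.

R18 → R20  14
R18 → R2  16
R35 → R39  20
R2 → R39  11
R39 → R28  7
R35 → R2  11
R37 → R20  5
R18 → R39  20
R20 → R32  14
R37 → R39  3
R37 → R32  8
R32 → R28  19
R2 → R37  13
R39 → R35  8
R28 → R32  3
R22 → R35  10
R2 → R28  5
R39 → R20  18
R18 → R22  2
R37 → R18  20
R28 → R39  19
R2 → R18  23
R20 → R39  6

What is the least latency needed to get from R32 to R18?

Candidate routes:
R32 - R28 - R39 - R35 - R2 - R18: 19+19+8+11+23 = 80
R32 - R28 - R39 - R35 - R2 - R37 - R18: 19+19+8+11+13+20 = 90
Cheapest is R32 - R28 - R39 - R35 - R2 - R18 at 80 ms.

80 ms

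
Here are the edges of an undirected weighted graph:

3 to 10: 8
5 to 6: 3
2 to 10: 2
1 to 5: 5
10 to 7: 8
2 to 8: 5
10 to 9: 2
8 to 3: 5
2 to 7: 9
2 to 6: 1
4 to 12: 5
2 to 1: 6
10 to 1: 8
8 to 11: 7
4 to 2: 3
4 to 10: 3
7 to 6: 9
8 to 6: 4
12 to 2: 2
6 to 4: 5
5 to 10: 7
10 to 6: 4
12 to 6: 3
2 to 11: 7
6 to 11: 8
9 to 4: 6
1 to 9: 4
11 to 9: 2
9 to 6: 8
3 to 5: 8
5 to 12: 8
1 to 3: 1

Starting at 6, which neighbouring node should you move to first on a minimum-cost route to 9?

Enumerating some paths:
6–2–10–9: 1+2+2 = 5
6–10–9: 4+2 = 6
6–9: 8 = 8
The minimum is 5 via 6–2–10–9.
So from 6 the first move is to 2.

2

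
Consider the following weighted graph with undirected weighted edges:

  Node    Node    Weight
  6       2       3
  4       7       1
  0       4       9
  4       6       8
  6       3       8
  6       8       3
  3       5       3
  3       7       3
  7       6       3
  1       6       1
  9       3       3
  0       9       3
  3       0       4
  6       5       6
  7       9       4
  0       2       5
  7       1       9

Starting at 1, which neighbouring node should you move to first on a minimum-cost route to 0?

6

Candidate routes:
1 - 6 - 2 - 0: 1+3+5 = 9
1 - 6 - 7 - 3 - 0: 1+3+3+4 = 11
1 - 6 - 7 - 9 - 0: 1+3+4+3 = 11
Cheapest is 1 - 6 - 2 - 0 at 9.
So from 1 the first move is to 6.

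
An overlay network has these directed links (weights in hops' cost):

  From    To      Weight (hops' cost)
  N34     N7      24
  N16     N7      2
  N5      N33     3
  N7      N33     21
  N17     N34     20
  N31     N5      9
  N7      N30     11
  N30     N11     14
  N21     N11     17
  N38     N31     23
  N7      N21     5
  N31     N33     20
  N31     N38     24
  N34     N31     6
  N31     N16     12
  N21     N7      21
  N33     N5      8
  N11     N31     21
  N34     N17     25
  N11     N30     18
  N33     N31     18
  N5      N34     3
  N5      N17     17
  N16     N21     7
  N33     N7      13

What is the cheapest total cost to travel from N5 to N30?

Running Dijkstra from N5:
N5: 0
N34: 3  (via N5)
N33: 3  (via N5)
N31: 9  (via N34)
N7: 16  (via N33)
N17: 17  (via N5)
N16: 21  (via N31)
N21: 21  (via N7)
N30: 27  (via N7)
Shortest route: N5–N33–N7–N30 = 27 hops' cost.

27 hops' cost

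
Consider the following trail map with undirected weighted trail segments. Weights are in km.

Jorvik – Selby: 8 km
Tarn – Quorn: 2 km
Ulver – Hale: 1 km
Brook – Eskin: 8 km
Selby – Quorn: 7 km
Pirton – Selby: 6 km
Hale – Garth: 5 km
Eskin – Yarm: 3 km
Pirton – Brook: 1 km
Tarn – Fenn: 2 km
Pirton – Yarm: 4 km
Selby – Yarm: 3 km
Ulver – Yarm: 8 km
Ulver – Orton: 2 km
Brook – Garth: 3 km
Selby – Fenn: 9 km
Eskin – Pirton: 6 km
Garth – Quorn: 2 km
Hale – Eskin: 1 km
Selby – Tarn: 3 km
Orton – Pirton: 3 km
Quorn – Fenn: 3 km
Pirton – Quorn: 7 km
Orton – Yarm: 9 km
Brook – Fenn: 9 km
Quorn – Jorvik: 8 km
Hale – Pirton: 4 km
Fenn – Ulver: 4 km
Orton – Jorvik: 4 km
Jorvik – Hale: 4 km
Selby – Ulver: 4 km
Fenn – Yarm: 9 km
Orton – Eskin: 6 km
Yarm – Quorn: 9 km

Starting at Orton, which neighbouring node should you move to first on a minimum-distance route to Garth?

Enumerating some paths:
Orton–Pirton–Brook–Garth: 3+1+3 = 7
Orton–Ulver–Hale–Pirton–Brook–Garth: 2+1+4+1+3 = 11
Orton–Ulver–Fenn–Quorn–Garth: 2+4+3+2 = 11
Orton–Ulver–Hale–Garth: 2+1+5 = 8
The minimum is 7 km via Orton–Pirton–Brook–Garth.
So from Orton the first move is to Pirton.

Pirton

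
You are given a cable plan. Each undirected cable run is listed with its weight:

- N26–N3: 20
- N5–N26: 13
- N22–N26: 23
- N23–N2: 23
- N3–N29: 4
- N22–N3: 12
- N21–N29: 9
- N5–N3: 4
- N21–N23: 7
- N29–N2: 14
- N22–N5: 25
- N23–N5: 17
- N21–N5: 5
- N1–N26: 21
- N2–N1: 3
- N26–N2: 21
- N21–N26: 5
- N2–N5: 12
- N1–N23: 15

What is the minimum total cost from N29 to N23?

Running Dijkstra from N29:
N29: 0
N3: 4  (via N29)
N5: 8  (via N3)
N21: 9  (via N29)
N2: 14  (via N29)
N26: 14  (via N21)
N23: 16  (via N21)
Shortest route: N29–N21–N23 = 16.

16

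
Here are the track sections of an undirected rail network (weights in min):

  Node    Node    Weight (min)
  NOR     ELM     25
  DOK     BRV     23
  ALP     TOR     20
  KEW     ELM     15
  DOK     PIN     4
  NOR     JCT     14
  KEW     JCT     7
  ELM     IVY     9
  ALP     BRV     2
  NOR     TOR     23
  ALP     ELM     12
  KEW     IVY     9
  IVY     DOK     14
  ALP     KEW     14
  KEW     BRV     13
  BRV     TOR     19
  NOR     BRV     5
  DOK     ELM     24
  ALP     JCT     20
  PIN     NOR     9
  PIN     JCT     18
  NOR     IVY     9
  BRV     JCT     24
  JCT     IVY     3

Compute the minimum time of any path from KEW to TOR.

Shortest distances from KEW:
KEW: 0
JCT: 7  (via KEW)
IVY: 9  (via KEW)
BRV: 13  (via KEW)
ALP: 14  (via KEW)
ELM: 15  (via KEW)
NOR: 18  (via IVY)
DOK: 23  (via IVY)
PIN: 25  (via JCT)
TOR: 32  (via BRV)
Shortest route: KEW–BRV–TOR = 32 min.

32 min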